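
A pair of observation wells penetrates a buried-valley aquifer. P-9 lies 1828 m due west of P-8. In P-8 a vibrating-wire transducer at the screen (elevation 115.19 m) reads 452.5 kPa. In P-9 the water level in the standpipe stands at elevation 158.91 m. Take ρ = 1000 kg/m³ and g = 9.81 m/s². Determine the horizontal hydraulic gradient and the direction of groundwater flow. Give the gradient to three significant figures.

i ≈ 0.00132; groundwater flows toward the west

Pressure head at P-8: ψ = P/(ρg) = 452.5×1000 / (1000 × 9.81) = 46.13 m.
Total head at P-8: h = z + ψ = 115.19 + 46.13 = 161.32 m.
Total head at P-9: h = 158.91 m (water level in the piezometer is the total head).
Head difference: h(P-8) − h(P-9) = 161.32 − 158.91 = 2.41 m.
Hydraulic gradient: i = |Δh| / L = 2.41 / 1828 = 0.00132.
Flow is from higher to lower head: from P-8 toward P-9, i.e. toward the west.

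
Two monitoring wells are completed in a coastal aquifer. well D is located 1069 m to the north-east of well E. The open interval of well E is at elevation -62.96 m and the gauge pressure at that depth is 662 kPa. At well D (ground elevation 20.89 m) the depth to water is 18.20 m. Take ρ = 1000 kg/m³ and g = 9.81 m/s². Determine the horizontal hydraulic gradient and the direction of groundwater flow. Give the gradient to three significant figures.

Pressure head at well E: ψ = P/(ρg) = 662×1000 / (1000 × 9.81) = 67.48 m.
Total head at well E: h = z + ψ = -62.96 + 67.48 = 4.52 m.
Total head at well D: h = 20.89 − 18.20 = 2.69 m.
Head difference: h(well E) − h(well D) = 4.52 − 2.69 = 1.83 m.
Hydraulic gradient: i = |Δh| / L = 1.83 / 1069 = 0.00171.
Flow is from higher to lower head: from well E toward well D, i.e. toward the north-east.

i ≈ 0.00171; groundwater flows toward the north-east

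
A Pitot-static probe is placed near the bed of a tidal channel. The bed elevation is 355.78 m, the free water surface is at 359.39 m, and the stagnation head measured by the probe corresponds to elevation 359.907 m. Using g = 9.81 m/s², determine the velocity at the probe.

Near the bed, under hydrostatic conditions, the piezometric head (z + ψ) equals the free-surface elevation, 359.39 m.
Velocity head = total − piezometric = 359.907 − 359.39 = 0.517 m.
v = √(2g·h_v) = √(2 × 9.81 × 0.517) = 3.18 m/s.

v ≈ 3.18 m/s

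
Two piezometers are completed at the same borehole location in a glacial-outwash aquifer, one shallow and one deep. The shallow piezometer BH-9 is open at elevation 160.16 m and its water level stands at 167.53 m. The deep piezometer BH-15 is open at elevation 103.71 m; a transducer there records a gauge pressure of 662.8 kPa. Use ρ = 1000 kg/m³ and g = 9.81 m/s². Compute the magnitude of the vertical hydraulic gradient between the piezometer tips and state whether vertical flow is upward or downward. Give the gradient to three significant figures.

|i_v| ≈ 0.0663; vertical flow is upward

Total head at BH-9: h = 167.53 m (water level in the standpipe).
Pressure head at BH-15: ψ = P/(ρg) = 662.8×1000 / (1000 × 9.81) = 67.56 m.
Total head at BH-15: h = z + ψ = 103.71 + 67.56 = 171.27 m.
Δh = h(BH-9) − h(BH-15) = 167.53 − 171.27 = -3.74 m.
Vertical separation Δz = 160.16 − 103.71 = 56.45 m.
|i_v| = |Δh| / Δz = 3.74 / 56.45 = 0.0663.
Head is higher in the deep piezometer, so vertical flow is upward (discharge condition).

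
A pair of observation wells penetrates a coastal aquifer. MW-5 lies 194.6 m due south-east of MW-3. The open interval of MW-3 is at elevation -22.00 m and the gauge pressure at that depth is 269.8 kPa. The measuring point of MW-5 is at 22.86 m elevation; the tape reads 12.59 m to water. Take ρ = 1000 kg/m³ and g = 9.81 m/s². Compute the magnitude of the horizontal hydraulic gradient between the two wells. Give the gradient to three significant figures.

Pressure head at MW-3: ψ = P/(ρg) = 269.8×1000 / (1000 × 9.81) = 27.50 m.
Total head at MW-3: h = z + ψ = -22.00 + 27.50 = 5.50 m.
Total head at MW-5: h = 22.86 − 12.59 = 10.27 m.
Head difference: h(MW-3) − h(MW-5) = 5.50 − 10.27 = -4.77 m.
Hydraulic gradient: i = |Δh| / L = 4.77 / 194.6 = 0.0245.

i ≈ 0.0245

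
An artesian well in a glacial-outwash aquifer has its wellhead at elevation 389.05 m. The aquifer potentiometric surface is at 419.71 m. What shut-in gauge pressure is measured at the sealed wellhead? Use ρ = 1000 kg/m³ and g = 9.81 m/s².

Head above the cap: Δh = 419.71 − 389.05 = 30.66 m.
P = ρgΔh = 1000 × 9.81 × 30.66 = 300775 Pa ≈ 301 kPa.

P ≈ 301 kPa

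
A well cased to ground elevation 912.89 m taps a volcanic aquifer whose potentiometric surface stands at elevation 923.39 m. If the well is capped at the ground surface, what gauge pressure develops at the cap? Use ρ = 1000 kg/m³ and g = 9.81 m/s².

Head above the cap: Δh = 923.39 − 912.89 = 10.50 m.
P = ρgΔh = 1000 × 9.81 × 10.50 = 103005 Pa ≈ 103 kPa.

P ≈ 103 kPa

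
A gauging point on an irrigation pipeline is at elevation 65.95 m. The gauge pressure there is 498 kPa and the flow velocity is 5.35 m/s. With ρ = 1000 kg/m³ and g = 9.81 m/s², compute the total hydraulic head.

h ≈ 118.17 m

Pressure head ψ = P/(ρg) = 498×1000 / (1000 × 9.81) = 50.76 m.
Velocity head = v²/(2g) = 5.35² / (2 × 9.81) = 1.459 m.
h = z + ψ + v²/(2g) = 65.95 + 50.76 + 1.459 = 118.17 m.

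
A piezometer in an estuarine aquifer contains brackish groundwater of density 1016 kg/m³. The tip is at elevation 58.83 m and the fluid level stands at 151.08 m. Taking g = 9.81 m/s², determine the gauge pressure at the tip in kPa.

Pressure head ψ = h − z = 151.08 − 58.83 = 92.25 m.
P = ρgψ = 1016 × 9.81 × 92.25 = 919452 Pa ≈ 919 kPa.

P ≈ 919 kPa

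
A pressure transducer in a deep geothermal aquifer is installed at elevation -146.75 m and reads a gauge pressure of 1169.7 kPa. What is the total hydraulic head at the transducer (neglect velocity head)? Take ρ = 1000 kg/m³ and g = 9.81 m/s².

ψ = P/(ρg) = 1169.7×1000 / (1000 × 9.81) = 119.24 m.
h = z + ψ = -146.75 + 119.24 = -27.51 m.

h ≈ -27.51 m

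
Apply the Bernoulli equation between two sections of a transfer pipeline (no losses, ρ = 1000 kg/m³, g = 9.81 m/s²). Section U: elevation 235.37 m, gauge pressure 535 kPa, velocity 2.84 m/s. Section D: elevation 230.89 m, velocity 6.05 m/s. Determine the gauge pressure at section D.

P₂ ≈ 565 kPa

Pressure head at U: ψ₁ = P₁/(ρg) = 535×1000 / (1000 × 9.81) = 54.54 m.
Velocity heads: v₁²/2g = 2.84²/19.62 = 0.411 m; v₂²/2g = 6.05²/19.62 = 1.866 m.
Total head H = z₁ + ψ₁ + v₁²/2g = 235.37 + 54.54 + 0.411 = 290.32 m.
ψ₂ = H − z₂ − v₂²/2g = 290.32 − 230.89 − 1.866 = 57.56 m.
P₂ = ρgψ₂ = 1000 × 9.81 × 57.56 ≈ 565 kPa.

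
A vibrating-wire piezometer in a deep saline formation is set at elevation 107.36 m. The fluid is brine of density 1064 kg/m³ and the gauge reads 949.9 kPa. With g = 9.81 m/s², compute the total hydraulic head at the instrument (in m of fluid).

ψ = P/(ρg) = 949.9×1000 / (1064 × 9.81) = 91.01 m.
h = z + ψ = 107.36 + 91.01 = 198.37 m.

h ≈ 198.37 m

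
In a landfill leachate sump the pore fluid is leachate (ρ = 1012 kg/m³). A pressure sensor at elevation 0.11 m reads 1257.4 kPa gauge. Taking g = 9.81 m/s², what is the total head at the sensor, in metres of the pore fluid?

h ≈ 126.77 m

ψ = P/(ρg) = 1257.4×1000 / (1012 × 9.81) = 126.66 m.
h = z + ψ = 0.11 + 126.66 = 126.77 m.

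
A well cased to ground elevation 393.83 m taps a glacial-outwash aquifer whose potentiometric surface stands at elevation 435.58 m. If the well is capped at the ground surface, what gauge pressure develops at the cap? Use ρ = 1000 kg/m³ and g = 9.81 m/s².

P ≈ 410 kPa

Head above the cap: Δh = 435.58 − 393.83 = 41.75 m.
P = ρgΔh = 1000 × 9.81 × 41.75 = 409568 Pa ≈ 410 kPa.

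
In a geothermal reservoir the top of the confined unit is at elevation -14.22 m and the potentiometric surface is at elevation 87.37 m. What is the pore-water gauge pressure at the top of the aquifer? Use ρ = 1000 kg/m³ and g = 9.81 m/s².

Pressure head at the aquifer top: ψ = h − z = 87.37 − (-14.22) = 101.59 m.
P = ρgψ = 1000 × 9.81 × 101.59 = 996598 Pa ≈ 997 kPa.

P ≈ 997 kPa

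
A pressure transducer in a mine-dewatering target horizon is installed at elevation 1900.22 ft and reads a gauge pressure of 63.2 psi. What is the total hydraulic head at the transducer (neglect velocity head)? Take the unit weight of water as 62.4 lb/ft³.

h ≈ 2046.07 ft

ψ = 144·P/γ = 144 × 63.2 / 62.4 = 145.85 ft.
h = z + ψ = 1900.22 + 145.85 = 2046.07 ft.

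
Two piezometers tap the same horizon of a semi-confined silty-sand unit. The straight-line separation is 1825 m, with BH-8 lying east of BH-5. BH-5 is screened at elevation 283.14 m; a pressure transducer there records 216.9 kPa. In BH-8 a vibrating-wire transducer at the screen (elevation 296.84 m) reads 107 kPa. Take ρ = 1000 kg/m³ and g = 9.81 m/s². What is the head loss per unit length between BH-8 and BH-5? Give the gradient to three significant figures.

i ≈ 0.00137 m/m

Pressure head at BH-5: ψ = P/(ρg) = 216.9×1000 / (1000 × 9.81) = 22.11 m.
Total head at BH-5: h = z + ψ = 283.14 + 22.11 = 305.25 m.
Pressure head at BH-8: ψ = P/(ρg) = 107×1000 / (1000 × 9.81) = 10.91 m.
Total head at BH-8: h = z + ψ = 296.84 + 10.91 = 307.75 m.
Head difference: h(BH-5) − h(BH-8) = 305.25 − 307.75 = -2.50 m.
Hydraulic gradient: i = |Δh| / L = 2.50 / 1825 = 0.00137.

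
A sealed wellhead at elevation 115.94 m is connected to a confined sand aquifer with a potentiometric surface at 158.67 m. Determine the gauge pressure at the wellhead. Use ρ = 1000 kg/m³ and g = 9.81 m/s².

P ≈ 419 kPa

Head above the cap: Δh = 158.67 − 115.94 = 42.73 m.
P = ρgΔh = 1000 × 9.81 × 42.73 = 419181 Pa ≈ 419 kPa.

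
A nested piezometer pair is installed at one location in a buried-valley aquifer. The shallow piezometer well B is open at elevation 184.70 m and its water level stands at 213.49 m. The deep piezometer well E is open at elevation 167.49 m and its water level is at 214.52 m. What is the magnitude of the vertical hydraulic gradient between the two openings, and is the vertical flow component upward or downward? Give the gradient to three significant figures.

|i_v| ≈ 0.0598; vertical flow is upward

Total head at well B: h = 213.49 m (water level in the standpipe).
Total head at well E: h = 214.52 m.
Δh = h(well B) − h(well E) = 213.49 − 214.52 = -1.03 m.
Vertical separation Δz = 184.70 − 167.49 = 17.21 m.
|i_v| = |Δh| / Δz = 1.03 / 17.21 = 0.0598.
Head is higher in the deep piezometer, so vertical flow is upward (discharge condition).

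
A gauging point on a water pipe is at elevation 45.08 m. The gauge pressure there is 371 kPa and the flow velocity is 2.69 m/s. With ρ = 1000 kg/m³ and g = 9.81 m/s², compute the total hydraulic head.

Pressure head ψ = P/(ρg) = 371×1000 / (1000 × 9.81) = 37.82 m.
Velocity head = v²/(2g) = 2.69² / (2 × 9.81) = 0.369 m.
h = z + ψ + v²/(2g) = 45.08 + 37.82 + 0.369 = 83.27 m.

h ≈ 83.27 m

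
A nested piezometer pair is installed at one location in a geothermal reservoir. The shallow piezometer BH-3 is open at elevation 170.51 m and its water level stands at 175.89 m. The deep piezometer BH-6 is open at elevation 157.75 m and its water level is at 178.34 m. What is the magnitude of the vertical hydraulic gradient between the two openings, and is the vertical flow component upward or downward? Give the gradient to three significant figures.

Total head at BH-3: h = 175.89 m (water level in the standpipe).
Total head at BH-6: h = 178.34 m.
Δh = h(BH-3) − h(BH-6) = 175.89 − 178.34 = -2.45 m.
Vertical separation Δz = 170.51 − 157.75 = 12.76 m.
|i_v| = |Δh| / Δz = 2.45 / 12.76 = 0.192.
Head is higher in the deep piezometer, so vertical flow is upward (discharge condition).

|i_v| ≈ 0.192; vertical flow is upward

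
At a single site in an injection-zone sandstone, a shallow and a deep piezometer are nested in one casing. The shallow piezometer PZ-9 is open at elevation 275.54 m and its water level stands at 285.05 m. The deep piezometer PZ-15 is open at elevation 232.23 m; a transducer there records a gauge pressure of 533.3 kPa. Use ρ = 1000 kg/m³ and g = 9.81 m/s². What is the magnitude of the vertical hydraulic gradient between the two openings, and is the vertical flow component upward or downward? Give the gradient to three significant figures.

Total head at PZ-9: h = 285.05 m (water level in the standpipe).
Pressure head at PZ-15: ψ = P/(ρg) = 533.3×1000 / (1000 × 9.81) = 54.36 m.
Total head at PZ-15: h = z + ψ = 232.23 + 54.36 = 286.59 m.
Δh = h(PZ-9) − h(PZ-15) = 285.05 − 286.59 = -1.54 m.
Vertical separation Δz = 275.54 − 232.23 = 43.31 m.
|i_v| = |Δh| / Δz = 1.54 / 43.31 = 0.0356.
Head is higher in the deep piezometer, so vertical flow is upward (discharge condition).

|i_v| ≈ 0.0356; vertical flow is upward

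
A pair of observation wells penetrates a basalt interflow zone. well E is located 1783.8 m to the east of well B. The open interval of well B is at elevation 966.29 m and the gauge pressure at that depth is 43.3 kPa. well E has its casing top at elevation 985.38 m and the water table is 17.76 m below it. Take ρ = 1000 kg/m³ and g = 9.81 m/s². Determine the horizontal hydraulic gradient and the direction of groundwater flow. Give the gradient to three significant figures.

i ≈ 0.00173; groundwater flows toward the east

Pressure head at well B: ψ = P/(ρg) = 43.3×1000 / (1000 × 9.81) = 4.41 m.
Total head at well B: h = z + ψ = 966.29 + 4.41 = 970.70 m.
Total head at well E: h = 985.38 − 17.76 = 967.62 m.
Head difference: h(well B) − h(well E) = 970.70 − 967.62 = 3.08 m.
Hydraulic gradient: i = |Δh| / L = 3.08 / 1783.8 = 0.00173.
Flow is from higher to lower head: from well B toward well E, i.e. toward the east.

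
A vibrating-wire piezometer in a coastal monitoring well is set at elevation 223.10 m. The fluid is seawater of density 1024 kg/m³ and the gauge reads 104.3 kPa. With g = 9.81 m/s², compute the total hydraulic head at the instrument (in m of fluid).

h ≈ 233.48 m

ψ = P/(ρg) = 104.3×1000 / (1024 × 9.81) = 10.38 m.
h = z + ψ = 223.10 + 10.38 = 233.48 m.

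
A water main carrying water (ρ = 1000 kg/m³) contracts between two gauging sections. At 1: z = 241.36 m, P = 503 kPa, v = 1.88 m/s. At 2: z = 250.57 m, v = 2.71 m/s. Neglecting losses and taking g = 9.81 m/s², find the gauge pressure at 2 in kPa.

P₂ ≈ 411 kPa

Pressure head at 1: ψ₁ = P₁/(ρg) = 503×1000 / (1000 × 9.81) = 51.27 m.
Velocity heads: v₁²/2g = 1.88²/19.62 = 0.180 m; v₂²/2g = 2.71²/19.62 = 0.374 m.
Total head H = z₁ + ψ₁ + v₁²/2g = 241.36 + 51.27 + 0.180 = 292.81 m.
ψ₂ = H − z₂ − v₂²/2g = 292.81 − 250.57 − 0.374 = 41.87 m.
P₂ = ρgψ₂ = 1000 × 9.81 × 41.87 ≈ 411 kPa.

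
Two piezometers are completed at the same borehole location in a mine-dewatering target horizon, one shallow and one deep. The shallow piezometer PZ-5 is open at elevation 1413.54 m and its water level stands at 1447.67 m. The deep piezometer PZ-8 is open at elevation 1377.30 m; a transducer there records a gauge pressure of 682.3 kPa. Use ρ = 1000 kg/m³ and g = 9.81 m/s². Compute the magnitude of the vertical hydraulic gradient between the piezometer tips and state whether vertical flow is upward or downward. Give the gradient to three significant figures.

|i_v| ≈ 0.0226; vertical flow is downward

Total head at PZ-5: h = 1447.67 m (water level in the standpipe).
Pressure head at PZ-8: ψ = P/(ρg) = 682.3×1000 / (1000 × 9.81) = 69.55 m.
Total head at PZ-8: h = z + ψ = 1377.30 + 69.55 = 1446.85 m.
Δh = h(PZ-5) − h(PZ-8) = 1447.67 − 1446.85 = 0.82 m.
Vertical separation Δz = 1413.54 − 1377.30 = 36.24 m.
|i_v| = |Δh| / Δz = 0.82 / 36.24 = 0.0226.
Head is higher in the shallow piezometer, so vertical flow is downward (recharge condition).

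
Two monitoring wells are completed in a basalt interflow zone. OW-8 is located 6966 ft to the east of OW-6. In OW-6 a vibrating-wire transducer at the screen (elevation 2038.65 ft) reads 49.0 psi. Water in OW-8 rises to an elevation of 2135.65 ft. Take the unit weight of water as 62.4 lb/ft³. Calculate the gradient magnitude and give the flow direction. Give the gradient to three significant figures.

i ≈ 0.00231; groundwater flows toward the east

Pressure head at OW-6: ψ = 144·P/γ = 144 × 49.0 / 62.4 = 113.08 ft.
Total head at OW-6: h = z + ψ = 2038.65 + 113.08 = 2151.73 ft.
Total head at OW-8: h = 2135.65 ft (water level in the piezometer is the total head).
Head difference: h(OW-6) − h(OW-8) = 2151.73 − 2135.65 = 16.08 ft.
Hydraulic gradient: i = |Δh| / L = 16.08 / 6966 = 0.00231.
Flow is from higher to lower head: from OW-6 toward OW-8, i.e. toward the east.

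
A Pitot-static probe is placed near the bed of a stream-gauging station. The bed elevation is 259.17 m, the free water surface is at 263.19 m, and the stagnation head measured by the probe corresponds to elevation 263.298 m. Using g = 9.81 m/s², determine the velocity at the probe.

v ≈ 1.46 m/s

Near the bed, under hydrostatic conditions, the piezometric head (z + ψ) equals the free-surface elevation, 263.19 m.
Velocity head = total − piezometric = 263.298 − 263.19 = 0.108 m.
v = √(2g·h_v) = √(2 × 9.81 × 0.108) = 1.46 m/s.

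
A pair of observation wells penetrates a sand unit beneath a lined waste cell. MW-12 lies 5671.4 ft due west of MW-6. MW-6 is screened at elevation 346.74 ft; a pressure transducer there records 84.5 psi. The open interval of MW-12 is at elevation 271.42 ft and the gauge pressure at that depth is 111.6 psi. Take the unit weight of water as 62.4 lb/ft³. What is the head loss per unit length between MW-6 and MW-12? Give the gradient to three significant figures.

Pressure head at MW-6: ψ = 144·P/γ = 144 × 84.5 / 62.4 = 195.00 ft.
Total head at MW-6: h = z + ψ = 346.74 + 195.00 = 541.74 ft.
Pressure head at MW-12: ψ = 144·P/γ = 144 × 111.6 / 62.4 = 257.54 ft.
Total head at MW-12: h = z + ψ = 271.42 + 257.54 = 528.96 ft.
Head difference: h(MW-6) − h(MW-12) = 541.74 − 528.96 = 12.78 ft.
Hydraulic gradient: i = |Δh| / L = 12.78 / 5671.4 = 0.00225.

i ≈ 0.00225 ft/ft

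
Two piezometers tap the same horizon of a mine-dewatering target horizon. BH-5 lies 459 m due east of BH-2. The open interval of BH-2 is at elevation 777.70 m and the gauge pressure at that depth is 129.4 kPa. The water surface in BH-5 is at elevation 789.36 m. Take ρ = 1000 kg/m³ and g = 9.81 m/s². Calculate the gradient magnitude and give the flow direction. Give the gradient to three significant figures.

Pressure head at BH-2: ψ = P/(ρg) = 129.4×1000 / (1000 × 9.81) = 13.19 m.
Total head at BH-2: h = z + ψ = 777.70 + 13.19 = 790.89 m.
Total head at BH-5: h = 789.36 m (water level in the piezometer is the total head).
Head difference: h(BH-2) − h(BH-5) = 790.89 − 789.36 = 1.53 m.
Hydraulic gradient: i = |Δh| / L = 1.53 / 459 = 0.00333.
Flow is from higher to lower head: from BH-2 toward BH-5, i.e. toward the east.

i ≈ 0.00333; groundwater flows toward the east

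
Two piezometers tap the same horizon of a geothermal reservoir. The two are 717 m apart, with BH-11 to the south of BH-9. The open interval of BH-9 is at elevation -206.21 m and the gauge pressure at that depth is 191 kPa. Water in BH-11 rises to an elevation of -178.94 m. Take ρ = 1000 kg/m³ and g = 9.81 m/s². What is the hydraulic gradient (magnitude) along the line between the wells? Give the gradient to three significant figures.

Pressure head at BH-9: ψ = P/(ρg) = 191×1000 / (1000 × 9.81) = 19.47 m.
Total head at BH-9: h = z + ψ = -206.21 + 19.47 = -186.74 m.
Total head at BH-11: h = -178.94 m (water level in the piezometer is the total head).
Head difference: h(BH-9) − h(BH-11) = -186.74 − (-178.94) = -7.80 m.
Hydraulic gradient: i = |Δh| / L = 7.80 / 717 = 0.0109.

i ≈ 0.0109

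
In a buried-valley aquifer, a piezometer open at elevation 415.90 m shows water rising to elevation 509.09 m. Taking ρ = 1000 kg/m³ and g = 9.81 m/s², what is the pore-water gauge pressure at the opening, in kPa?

Pressure head ψ = h − z = 509.09 − 415.90 = 93.19 m.
P = ρgψ = 1000 × 9.81 × 93.19 = 914194 Pa ≈ 914 kPa.

P ≈ 914 kPa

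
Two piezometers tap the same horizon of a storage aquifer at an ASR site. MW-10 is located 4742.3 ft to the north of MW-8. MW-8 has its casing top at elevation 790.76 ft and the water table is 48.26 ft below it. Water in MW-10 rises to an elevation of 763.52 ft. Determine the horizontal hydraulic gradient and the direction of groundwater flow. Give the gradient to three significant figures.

Total head at MW-8: h = 790.76 − 48.26 = 742.50 ft.
Total head at MW-10: h = 763.52 ft (water level in the piezometer is the total head).
Head difference: h(MW-8) − h(MW-10) = 742.50 − 763.52 = -21.02 ft.
Hydraulic gradient: i = |Δh| / L = 21.02 / 4742.3 = 0.00443.
Flow is from higher to lower head: from MW-10 toward MW-8, i.e. toward the south.

i ≈ 0.00443; groundwater flows toward the south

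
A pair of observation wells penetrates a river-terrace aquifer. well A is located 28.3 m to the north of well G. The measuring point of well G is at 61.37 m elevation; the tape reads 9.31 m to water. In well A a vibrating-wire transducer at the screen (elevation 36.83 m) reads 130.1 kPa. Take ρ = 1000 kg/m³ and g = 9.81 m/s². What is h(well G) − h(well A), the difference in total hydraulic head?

Total head at well G: h = 61.37 − 9.31 = 52.06 m.
Pressure head at well A: ψ = P/(ρg) = 130.1×1000 / (1000 × 9.81) = 13.26 m.
Total head at well A: h = z + ψ = 36.83 + 13.26 = 50.09 m.
Head difference: h(well G) − h(well A) = 52.06 − 50.09 = 1.97 m.

Δh ≈ 1.97 m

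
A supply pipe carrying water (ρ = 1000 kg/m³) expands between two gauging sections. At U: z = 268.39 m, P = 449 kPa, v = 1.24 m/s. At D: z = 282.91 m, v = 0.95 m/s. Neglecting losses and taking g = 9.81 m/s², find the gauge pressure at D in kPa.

Pressure head at U: ψ₁ = P₁/(ρg) = 449×1000 / (1000 × 9.81) = 45.77 m.
Velocity heads: v₁²/2g = 1.24²/19.62 = 0.078 m; v₂²/2g = 0.95²/19.62 = 0.046 m.
Total head H = z₁ + ψ₁ + v₁²/2g = 268.39 + 45.77 + 0.078 = 314.24 m.
ψ₂ = H − z₂ − v₂²/2g = 314.24 − 282.91 − 0.046 = 31.28 m.
P₂ = ρgψ₂ = 1000 × 9.81 × 31.28 ≈ 307 kPa.

P₂ ≈ 307 kPa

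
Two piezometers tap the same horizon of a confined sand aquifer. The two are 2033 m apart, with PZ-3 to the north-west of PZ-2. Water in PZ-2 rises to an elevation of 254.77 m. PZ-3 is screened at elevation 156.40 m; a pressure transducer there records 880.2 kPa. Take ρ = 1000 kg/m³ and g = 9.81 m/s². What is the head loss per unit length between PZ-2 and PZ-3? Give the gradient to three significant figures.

i ≈ 0.00425 m/m

Total head at PZ-2: h = 254.77 m (water level in the piezometer is the total head).
Pressure head at PZ-3: ψ = P/(ρg) = 880.2×1000 / (1000 × 9.81) = 89.72 m.
Total head at PZ-3: h = z + ψ = 156.40 + 89.72 = 246.12 m.
Head difference: h(PZ-2) − h(PZ-3) = 254.77 − 246.12 = 8.65 m.
Hydraulic gradient: i = |Δh| / L = 8.65 / 2033 = 0.00425.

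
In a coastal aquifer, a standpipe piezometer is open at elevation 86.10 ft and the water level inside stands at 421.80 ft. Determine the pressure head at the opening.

ψ ≈ 335.70 ft

Total head h = 421.80 ft (the water-surface elevation in the piezometer).
Pressure head ψ = h − z = 421.80 − 86.10 = 335.70 ft.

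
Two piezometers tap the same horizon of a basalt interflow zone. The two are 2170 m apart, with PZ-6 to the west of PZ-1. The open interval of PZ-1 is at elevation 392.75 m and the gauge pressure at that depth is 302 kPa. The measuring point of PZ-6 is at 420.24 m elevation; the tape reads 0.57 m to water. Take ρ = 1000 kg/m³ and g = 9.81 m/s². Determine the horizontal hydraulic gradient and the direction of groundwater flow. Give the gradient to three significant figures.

i ≈ 0.00178; groundwater flows toward the west

Pressure head at PZ-1: ψ = P/(ρg) = 302×1000 / (1000 × 9.81) = 30.78 m.
Total head at PZ-1: h = z + ψ = 392.75 + 30.78 = 423.53 m.
Total head at PZ-6: h = 420.24 − 0.57 = 419.67 m.
Head difference: h(PZ-1) − h(PZ-6) = 423.53 − 419.67 = 3.86 m.
Hydraulic gradient: i = |Δh| / L = 3.86 / 2170 = 0.00178.
Flow is from higher to lower head: from PZ-1 toward PZ-6, i.e. toward the west.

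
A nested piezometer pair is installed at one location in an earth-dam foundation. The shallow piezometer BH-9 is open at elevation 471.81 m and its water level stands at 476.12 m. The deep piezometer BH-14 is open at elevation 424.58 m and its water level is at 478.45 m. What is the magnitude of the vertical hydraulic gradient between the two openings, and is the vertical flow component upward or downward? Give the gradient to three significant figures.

|i_v| ≈ 0.0493; vertical flow is upward

Total head at BH-9: h = 476.12 m (water level in the standpipe).
Total head at BH-14: h = 478.45 m.
Δh = h(BH-9) − h(BH-14) = 476.12 − 478.45 = -2.33 m.
Vertical separation Δz = 471.81 − 424.58 = 47.23 m.
|i_v| = |Δh| / Δz = 2.33 / 47.23 = 0.0493.
Head is higher in the deep piezometer, so vertical flow is upward (discharge condition).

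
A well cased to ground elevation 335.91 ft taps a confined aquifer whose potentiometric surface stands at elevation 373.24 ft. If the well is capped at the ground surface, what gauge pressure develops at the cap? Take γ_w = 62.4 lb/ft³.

Head above the cap: Δh = 373.24 − 335.91 = 37.33 ft.
P = γΔh/144 = 62.4 × 37.33 / 144 = 16.2 psi.

P ≈ 16.2 psi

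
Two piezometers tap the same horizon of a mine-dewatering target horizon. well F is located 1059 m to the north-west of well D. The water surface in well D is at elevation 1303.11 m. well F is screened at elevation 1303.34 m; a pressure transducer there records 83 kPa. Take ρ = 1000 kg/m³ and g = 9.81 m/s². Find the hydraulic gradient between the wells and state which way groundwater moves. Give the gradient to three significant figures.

Total head at well D: h = 1303.11 m (water level in the piezometer is the total head).
Pressure head at well F: ψ = P/(ρg) = 83×1000 / (1000 × 9.81) = 8.46 m.
Total head at well F: h = z + ψ = 1303.34 + 8.46 = 1311.80 m.
Head difference: h(well D) − h(well F) = 1303.11 − 1311.80 = -8.69 m.
Hydraulic gradient: i = |Δh| / L = 8.69 / 1059 = 0.00821.
Flow is from higher to lower head: from well F toward well D, i.e. toward the south-east.

i ≈ 0.00821; groundwater flows toward the south-east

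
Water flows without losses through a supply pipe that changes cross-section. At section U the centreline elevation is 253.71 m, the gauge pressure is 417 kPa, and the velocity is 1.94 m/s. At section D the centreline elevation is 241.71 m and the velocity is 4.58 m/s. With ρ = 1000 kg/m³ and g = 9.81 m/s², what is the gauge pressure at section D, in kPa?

Pressure head at U: ψ₁ = P₁/(ρg) = 417×1000 / (1000 × 9.81) = 42.51 m.
Velocity heads: v₁²/2g = 1.94²/19.62 = 0.192 m; v₂²/2g = 4.58²/19.62 = 1.069 m.
Total head H = z₁ + ψ₁ + v₁²/2g = 253.71 + 42.51 + 0.192 = 296.41 m.
ψ₂ = H − z₂ − v₂²/2g = 296.41 − 241.71 − 1.069 = 53.63 m.
P₂ = ρgψ₂ = 1000 × 9.81 × 53.63 ≈ 526 kPa.

P₂ ≈ 526 kPa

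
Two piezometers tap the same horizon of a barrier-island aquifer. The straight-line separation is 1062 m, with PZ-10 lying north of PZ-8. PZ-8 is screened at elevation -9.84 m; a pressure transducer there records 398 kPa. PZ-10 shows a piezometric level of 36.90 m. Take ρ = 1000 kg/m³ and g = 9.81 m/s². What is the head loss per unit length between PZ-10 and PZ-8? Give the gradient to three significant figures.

i ≈ 0.00581 m/m

Pressure head at PZ-8: ψ = P/(ρg) = 398×1000 / (1000 × 9.81) = 40.57 m.
Total head at PZ-8: h = z + ψ = -9.84 + 40.57 = 30.73 m.
Total head at PZ-10: h = 36.90 m (water level in the piezometer is the total head).
Head difference: h(PZ-8) − h(PZ-10) = 30.73 − 36.90 = -6.17 m.
Hydraulic gradient: i = |Δh| / L = 6.17 / 1062 = 0.00581.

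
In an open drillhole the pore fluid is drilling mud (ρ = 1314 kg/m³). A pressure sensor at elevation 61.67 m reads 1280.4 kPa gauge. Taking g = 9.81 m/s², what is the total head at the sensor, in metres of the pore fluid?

h ≈ 161.00 m

ψ = P/(ρg) = 1280.4×1000 / (1314 × 9.81) = 99.33 m.
h = z + ψ = 61.67 + 99.33 = 161.00 m.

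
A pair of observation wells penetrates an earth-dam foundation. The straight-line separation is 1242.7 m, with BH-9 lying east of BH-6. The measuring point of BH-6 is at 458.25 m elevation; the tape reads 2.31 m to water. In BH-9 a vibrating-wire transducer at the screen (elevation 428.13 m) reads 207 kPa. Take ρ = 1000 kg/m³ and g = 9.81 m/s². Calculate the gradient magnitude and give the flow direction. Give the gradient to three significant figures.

Total head at BH-6: h = 458.25 − 2.31 = 455.94 m.
Pressure head at BH-9: ψ = P/(ρg) = 207×1000 / (1000 × 9.81) = 21.10 m.
Total head at BH-9: h = z + ψ = 428.13 + 21.10 = 449.23 m.
Head difference: h(BH-6) − h(BH-9) = 455.94 − 449.23 = 6.71 m.
Hydraulic gradient: i = |Δh| / L = 6.71 / 1242.7 = 0.00540.
Flow is from higher to lower head: from BH-6 toward BH-9, i.e. toward the east.

i ≈ 0.00540; groundwater flows toward the east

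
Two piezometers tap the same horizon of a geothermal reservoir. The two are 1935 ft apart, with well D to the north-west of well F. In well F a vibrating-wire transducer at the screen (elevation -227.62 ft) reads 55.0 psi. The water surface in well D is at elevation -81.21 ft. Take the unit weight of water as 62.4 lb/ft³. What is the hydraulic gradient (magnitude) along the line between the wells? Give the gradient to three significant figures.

Pressure head at well F: ψ = 144·P/γ = 144 × 55.0 / 62.4 = 126.92 ft.
Total head at well F: h = z + ψ = -227.62 + 126.92 = -100.70 ft.
Total head at well D: h = -81.21 ft (water level in the piezometer is the total head).
Head difference: h(well F) − h(well D) = -100.70 − (-81.21) = -19.49 ft.
Hydraulic gradient: i = |Δh| / L = 19.49 / 1935 = 0.0101.

i ≈ 0.0101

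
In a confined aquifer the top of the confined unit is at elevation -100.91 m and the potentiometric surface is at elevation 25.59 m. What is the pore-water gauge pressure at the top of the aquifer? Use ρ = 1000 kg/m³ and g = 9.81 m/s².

Pressure head at the aquifer top: ψ = h − z = 25.59 − (-100.91) = 126.50 m.
P = ρgψ = 1000 × 9.81 × 126.50 = 1240965 Pa ≈ 1240 kPa.

P ≈ 1240 kPa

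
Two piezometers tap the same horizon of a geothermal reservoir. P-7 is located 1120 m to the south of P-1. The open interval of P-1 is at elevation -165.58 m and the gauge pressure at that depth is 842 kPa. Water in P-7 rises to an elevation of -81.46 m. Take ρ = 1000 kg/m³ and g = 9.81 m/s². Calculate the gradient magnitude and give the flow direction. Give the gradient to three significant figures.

Pressure head at P-1: ψ = P/(ρg) = 842×1000 / (1000 × 9.81) = 85.83 m.
Total head at P-1: h = z + ψ = -165.58 + 85.83 = -79.75 m.
Total head at P-7: h = -81.46 m (water level in the piezometer is the total head).
Head difference: h(P-1) − h(P-7) = -79.75 − (-81.46) = 1.71 m.
Hydraulic gradient: i = |Δh| / L = 1.71 / 1120 = 0.00153.
Flow is from higher to lower head: from P-1 toward P-7, i.e. toward the south.

i ≈ 0.00153; groundwater flows toward the south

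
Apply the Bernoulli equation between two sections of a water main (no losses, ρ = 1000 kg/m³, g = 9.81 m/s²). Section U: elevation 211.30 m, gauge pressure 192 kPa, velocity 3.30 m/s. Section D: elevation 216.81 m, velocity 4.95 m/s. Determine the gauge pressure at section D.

P₂ ≈ 131 kPa

Pressure head at U: ψ₁ = P₁/(ρg) = 192×1000 / (1000 × 9.81) = 19.57 m.
Velocity heads: v₁²/2g = 3.30²/19.62 = 0.555 m; v₂²/2g = 4.95²/19.62 = 1.249 m.
Total head H = z₁ + ψ₁ + v₁²/2g = 211.30 + 19.57 + 0.555 = 231.43 m.
ψ₂ = H − z₂ − v₂²/2g = 231.43 − 216.81 − 1.249 = 13.37 m.
P₂ = ρgψ₂ = 1000 × 9.81 × 13.37 ≈ 131 kPa.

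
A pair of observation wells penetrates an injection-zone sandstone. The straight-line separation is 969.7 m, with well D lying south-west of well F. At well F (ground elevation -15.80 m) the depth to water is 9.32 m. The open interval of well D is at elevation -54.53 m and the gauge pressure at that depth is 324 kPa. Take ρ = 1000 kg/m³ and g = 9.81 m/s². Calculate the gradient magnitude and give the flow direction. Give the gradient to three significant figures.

Total head at well F: h = -15.80 − 9.32 = -25.12 m.
Pressure head at well D: ψ = P/(ρg) = 324×1000 / (1000 × 9.81) = 33.03 m.
Total head at well D: h = z + ψ = -54.53 + 33.03 = -21.50 m.
Head difference: h(well F) − h(well D) = -25.12 − (-21.50) = -3.62 m.
Hydraulic gradient: i = |Δh| / L = 3.62 / 969.7 = 0.00373.
Flow is from higher to lower head: from well D toward well F, i.e. toward the north-east.

i ≈ 0.00373; groundwater flows toward the north-east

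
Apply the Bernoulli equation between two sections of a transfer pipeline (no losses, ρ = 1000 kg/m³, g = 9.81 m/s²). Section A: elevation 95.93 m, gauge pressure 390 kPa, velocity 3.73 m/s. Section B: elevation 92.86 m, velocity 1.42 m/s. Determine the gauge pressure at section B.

Pressure head at A: ψ₁ = P₁/(ρg) = 390×1000 / (1000 × 9.81) = 39.76 m.
Velocity heads: v₁²/2g = 3.73²/19.62 = 0.709 m; v₂²/2g = 1.42²/19.62 = 0.103 m.
Total head H = z₁ + ψ₁ + v₁²/2g = 95.93 + 39.76 + 0.709 = 136.40 m.
ψ₂ = H − z₂ − v₂²/2g = 136.40 − 92.86 − 0.103 = 43.44 m.
P₂ = ρgψ₂ = 1000 × 9.81 × 43.44 ≈ 426 kPa.

P₂ ≈ 426 kPa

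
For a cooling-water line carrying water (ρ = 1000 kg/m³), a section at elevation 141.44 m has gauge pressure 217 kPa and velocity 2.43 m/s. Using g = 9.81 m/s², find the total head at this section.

h ≈ 163.86 m

Pressure head ψ = P/(ρg) = 217×1000 / (1000 × 9.81) = 22.12 m.
Velocity head = v²/(2g) = 2.43² / (2 × 9.81) = 0.301 m.
h = z + ψ + v²/(2g) = 141.44 + 22.12 + 0.301 = 163.86 m.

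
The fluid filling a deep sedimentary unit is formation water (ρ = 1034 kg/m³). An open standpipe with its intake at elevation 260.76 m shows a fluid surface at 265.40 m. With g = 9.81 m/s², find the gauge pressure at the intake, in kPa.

Pressure head ψ = h − z = 265.40 − 260.76 = 4.64 m.
P = ρgψ = 1034 × 9.81 × 4.64 = 47066 Pa ≈ 47.1 kPa.

P ≈ 47.1 kPa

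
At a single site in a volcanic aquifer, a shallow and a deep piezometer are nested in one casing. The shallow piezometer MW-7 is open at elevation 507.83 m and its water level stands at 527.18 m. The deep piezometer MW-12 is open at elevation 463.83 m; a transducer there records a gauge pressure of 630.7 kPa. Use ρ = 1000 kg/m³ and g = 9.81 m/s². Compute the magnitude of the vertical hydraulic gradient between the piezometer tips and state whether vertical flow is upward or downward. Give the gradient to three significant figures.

|i_v| ≈ 0.0214; vertical flow is upward

Total head at MW-7: h = 527.18 m (water level in the standpipe).
Pressure head at MW-12: ψ = P/(ρg) = 630.7×1000 / (1000 × 9.81) = 64.29 m.
Total head at MW-12: h = z + ψ = 463.83 + 64.29 = 528.12 m.
Δh = h(MW-7) − h(MW-12) = 527.18 − 528.12 = -0.94 m.
Vertical separation Δz = 507.83 − 463.83 = 44.00 m.
|i_v| = |Δh| / Δz = 0.94 / 44.00 = 0.0214.
Head is higher in the deep piezometer, so vertical flow is upward (discharge condition).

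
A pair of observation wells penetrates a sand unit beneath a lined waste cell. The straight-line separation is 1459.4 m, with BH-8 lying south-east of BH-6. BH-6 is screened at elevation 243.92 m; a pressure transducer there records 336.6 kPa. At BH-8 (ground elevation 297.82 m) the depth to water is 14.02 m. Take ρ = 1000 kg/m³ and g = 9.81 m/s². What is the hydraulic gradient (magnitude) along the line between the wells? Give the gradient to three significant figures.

i ≈ 0.00382

Pressure head at BH-6: ψ = P/(ρg) = 336.6×1000 / (1000 × 9.81) = 34.31 m.
Total head at BH-6: h = z + ψ = 243.92 + 34.31 = 278.23 m.
Total head at BH-8: h = 297.82 − 14.02 = 283.80 m.
Head difference: h(BH-6) − h(BH-8) = 278.23 − 283.80 = -5.57 m.
Hydraulic gradient: i = |Δh| / L = 5.57 / 1459.4 = 0.00382.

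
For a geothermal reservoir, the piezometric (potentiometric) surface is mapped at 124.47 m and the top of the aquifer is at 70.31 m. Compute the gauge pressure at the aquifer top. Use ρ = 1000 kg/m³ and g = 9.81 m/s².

Pressure head at the aquifer top: ψ = h − z = 124.47 − 70.31 = 54.16 m.
P = ρgψ = 1000 × 9.81 × 54.16 = 531310 Pa ≈ 531 kPa.

P ≈ 531 kPa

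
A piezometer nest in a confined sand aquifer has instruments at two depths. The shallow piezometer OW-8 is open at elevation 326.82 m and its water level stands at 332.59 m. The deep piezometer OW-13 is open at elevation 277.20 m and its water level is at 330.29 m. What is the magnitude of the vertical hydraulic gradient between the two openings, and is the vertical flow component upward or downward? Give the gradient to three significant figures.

Total head at OW-8: h = 332.59 m (water level in the standpipe).
Total head at OW-13: h = 330.29 m.
Δh = h(OW-8) − h(OW-13) = 332.59 − 330.29 = 2.30 m.
Vertical separation Δz = 326.82 − 277.20 = 49.62 m.
|i_v| = |Δh| / Δz = 2.30 / 49.62 = 0.0464.
Head is higher in the shallow piezometer, so vertical flow is downward (recharge condition).

|i_v| ≈ 0.0464; vertical flow is downward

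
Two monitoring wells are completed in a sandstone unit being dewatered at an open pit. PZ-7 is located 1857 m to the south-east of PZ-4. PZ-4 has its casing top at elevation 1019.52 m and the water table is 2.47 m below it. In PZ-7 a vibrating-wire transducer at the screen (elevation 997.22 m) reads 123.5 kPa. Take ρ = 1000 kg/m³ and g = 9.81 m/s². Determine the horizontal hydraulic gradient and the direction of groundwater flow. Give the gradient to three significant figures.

Total head at PZ-4: h = 1019.52 − 2.47 = 1017.05 m.
Pressure head at PZ-7: ψ = P/(ρg) = 123.5×1000 / (1000 × 9.81) = 12.59 m.
Total head at PZ-7: h = z + ψ = 997.22 + 12.59 = 1009.81 m.
Head difference: h(PZ-4) − h(PZ-7) = 1017.05 − 1009.81 = 7.24 m.
Hydraulic gradient: i = |Δh| / L = 7.24 / 1857 = 0.00390.
Flow is from higher to lower head: from PZ-4 toward PZ-7, i.e. toward the south-east.

i ≈ 0.00390; groundwater flows toward the south-east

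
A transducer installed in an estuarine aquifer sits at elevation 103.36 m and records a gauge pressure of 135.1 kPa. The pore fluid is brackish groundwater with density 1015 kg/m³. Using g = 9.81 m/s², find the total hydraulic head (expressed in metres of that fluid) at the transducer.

ψ = P/(ρg) = 135.1×1000 / (1015 × 9.81) = 13.57 m.
h = z + ψ = 103.36 + 13.57 = 116.93 m.

h ≈ 116.93 m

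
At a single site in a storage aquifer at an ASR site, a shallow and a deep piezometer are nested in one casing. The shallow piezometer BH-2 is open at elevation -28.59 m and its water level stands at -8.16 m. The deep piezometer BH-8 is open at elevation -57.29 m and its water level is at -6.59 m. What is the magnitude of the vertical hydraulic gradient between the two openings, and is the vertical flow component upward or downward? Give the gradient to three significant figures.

Total head at BH-2: h = -8.16 m (water level in the standpipe).
Total head at BH-8: h = -6.59 m.
Δh = h(BH-2) − h(BH-8) = -8.16 − (-6.59) = -1.57 m.
Vertical separation Δz = -28.59 − (-57.29) = 28.70 m.
|i_v| = |Δh| / Δz = 1.57 / 28.70 = 0.0547.
Head is higher in the deep piezometer, so vertical flow is upward (discharge condition).

|i_v| ≈ 0.0547; vertical flow is upward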